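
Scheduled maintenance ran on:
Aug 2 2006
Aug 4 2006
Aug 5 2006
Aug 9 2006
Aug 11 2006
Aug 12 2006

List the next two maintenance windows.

Every event lands on a Wednesday or Friday or Saturday (gaps cycle 2, 1, 4, 2, 1).
So the schedule is: every Wednesday, Friday and Saturday.
Next Wednesday: Aug 16 2006.
The following Friday is Aug 18 2006.

Aug 16 2006, Aug 18 2006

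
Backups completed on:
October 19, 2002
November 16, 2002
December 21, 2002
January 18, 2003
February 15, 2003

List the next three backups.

March 15, 2003; April 19, 2003; May 17, 2003

These are Saturdays at 28- or 35-day spacing (28, 35, 28, 28).
The pattern: 3rd Saturday of the month.
March 2003 — 3rd Saturday is March 15, 2003.
April 2003 — 3rd Saturday is April 19, 2003.
May 2003 — 3rd Saturday is May 17, 2003.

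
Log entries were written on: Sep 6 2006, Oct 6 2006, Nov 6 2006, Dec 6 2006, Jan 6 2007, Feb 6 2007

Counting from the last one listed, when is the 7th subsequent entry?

Sep 6 2007

The day-of-month is always 6 (30, 31, 30, 31, 31 days between events).
So this recurs on the 6th of each month.
March 2007: Mar 6 2007.
April 2007: Apr 6 2007.
May 2007: May 6 2007.
June 2007: Jun 6 2007.
Next: July 2007 → Jul 6 2007.
August 2007: Aug 6 2007.
Next: September 2007 → Sep 6 2007.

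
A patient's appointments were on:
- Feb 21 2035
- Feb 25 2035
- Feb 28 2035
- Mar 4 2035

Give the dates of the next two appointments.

Mar 7 2035, Mar 11 2035

Gaps: 4, 3, 4 days — not constant, but cyclic with period 2.
The events fall on every Wednesday and Sunday.
Next Wednesday: Mar 7 2035.
Next Sunday: Mar 11 2035.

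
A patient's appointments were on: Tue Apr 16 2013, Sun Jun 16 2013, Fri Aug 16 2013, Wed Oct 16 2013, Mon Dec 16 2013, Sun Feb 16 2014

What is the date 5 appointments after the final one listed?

The day-of-month is always 16 (61, 61, 61, 61, 62 days between events).
So this recurs on the 16th of every 2 months.
April 2014: Wed Apr 16 2014.
June 2014: Mon Jun 16 2014.
August 2014: Sat Aug 16 2014.
Next: October 2014 → Thu Oct 16 2014.
December 2014: Tue Dec 16 2014.

Tue Dec 16 2014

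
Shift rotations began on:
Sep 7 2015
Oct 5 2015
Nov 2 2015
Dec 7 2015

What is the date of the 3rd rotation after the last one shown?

All dates are Mondays, 28, 28, 35 days apart.
Specifically, the 1st Monday of each month.
1st Monday of January 2016: Jan 4 2016.
February 2016 — 1st Monday is Feb 1 2016.
March 2016 — 1st Monday is Mar 7 2016.

Mar 7 2016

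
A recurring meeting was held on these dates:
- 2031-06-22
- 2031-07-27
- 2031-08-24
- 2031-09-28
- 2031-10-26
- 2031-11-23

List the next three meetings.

Gaps: 35, 28, 35, 28, 28 days — a mix of 28 and 35. Every date is a Sunday.
Each is the 4th Sunday of its month.
December 2031 — 4th Sunday is 2031-12-28.
4th Sunday of January 2032: 2032-01-25.
February 2032 — 4th Sunday is 2032-02-22.

2031-12-28, 2032-01-25, 2032-02-22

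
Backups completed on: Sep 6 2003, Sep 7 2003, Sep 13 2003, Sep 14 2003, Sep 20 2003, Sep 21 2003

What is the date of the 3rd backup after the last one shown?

Oct 4 2003

Gaps: 1, 6, 1, 6, 1 days — not constant, but cyclic with period 2.
The events fall on every Saturday and Sunday.
The following Saturday is Sep 27 2003.
Next Sunday: Sep 28 2003.
Next Saturday: Oct 4 2003.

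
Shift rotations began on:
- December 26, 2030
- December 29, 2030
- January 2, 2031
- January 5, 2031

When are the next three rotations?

January 9, 2031; January 12, 2031; January 16, 2031

Every event lands on a Thursday or Sunday (gaps cycle 3, 4, 3).
So the schedule is: every Thursday and Sunday.
Next Thursday: January 9, 2031.
Next Sunday: January 12, 2031.
Next Thursday: January 16, 2031.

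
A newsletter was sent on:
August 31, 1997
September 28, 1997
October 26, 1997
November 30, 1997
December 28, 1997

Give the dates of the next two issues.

January 25, 1998; February 22, 1998

These are Sundays with 28, 28, 35, 28-day gaps.
Each is the final Sunday of its month — August 31, 1997 is past the 28th, so '4th Sunday' doesn't fit.
January 1998 ends with Sunday January 25, 1998.
Last Sunday of February 1998: February 22, 1998.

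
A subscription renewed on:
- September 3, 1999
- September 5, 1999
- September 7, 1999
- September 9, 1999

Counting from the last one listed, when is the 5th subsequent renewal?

September 19, 1999

Every event comes 2 days after the last (2, 2, 2).
September 9, 1999 + 2 days = September 11, 1999.
September 11, 1999 + 2 days = September 13, 1999.
September 13, 1999 + 2 days = September 15, 1999.
September 15, 1999 + 2 days = September 17, 1999.
September 17, 1999 + 2 days = September 19, 1999.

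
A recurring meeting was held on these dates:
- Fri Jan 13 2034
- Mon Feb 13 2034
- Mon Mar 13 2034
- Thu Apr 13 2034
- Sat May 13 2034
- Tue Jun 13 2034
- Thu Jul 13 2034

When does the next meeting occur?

Sun Aug 13 2034

Gaps: 31, 28, 31, 30, 31, 30 days — not constant. Every event is on the 13th of the month.
Pattern: the 13th of each month.
August 2034: Sun Aug 13 2034.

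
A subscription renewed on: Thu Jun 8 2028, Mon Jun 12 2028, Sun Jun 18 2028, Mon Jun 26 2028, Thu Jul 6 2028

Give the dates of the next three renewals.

The spacing grows by 2 each time: 4, 6, 8, 10 days.
Next gap: 12 days. Thu Jul 6 2028 + 12 days = Tue Jul 18 2028.
Next gap: 14 days. Tue Jul 18 2028 + 14 days = Tue Aug 1 2028.
Next gap: 16 days. Tue Aug 1 2028 + 16 days = Thu Aug 17 2028.

Tue Jul 18 2028, Tue Aug 1 2028, Thu Aug 17 2028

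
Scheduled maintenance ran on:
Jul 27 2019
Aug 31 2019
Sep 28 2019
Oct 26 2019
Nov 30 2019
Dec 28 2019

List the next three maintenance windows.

Jan 25 2020, Feb 29 2020, Mar 28 2020

These are Saturdays with 35, 28, 28, 35, 28-day gaps.
Each is the final Saturday of its month — Aug 31 2019 is past the 28th, so '4th Saturday' doesn't fit.
January 2020 ends with Saturday Jan 25 2020.
February 2020 ends with Saturday Feb 29 2020.
March 2020 ends with Saturday Mar 28 2020.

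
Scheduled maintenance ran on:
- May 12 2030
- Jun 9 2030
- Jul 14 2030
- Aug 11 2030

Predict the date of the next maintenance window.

Gaps: 28, 35, 28 days — a mix of 28 and 35. Every date is a Sunday.
Each is the 2nd Sunday of its month.
2nd Sunday of September 2030: Sep 8 2030.

Sep 8 2030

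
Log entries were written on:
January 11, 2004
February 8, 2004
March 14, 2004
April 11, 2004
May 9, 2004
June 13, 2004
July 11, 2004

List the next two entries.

All dates are Sundays, 28, 35, 28, 28, 35, 28 days apart.
Specifically, the 2nd Sunday of each month.
2nd Sunday of August 2004: August 8, 2004.
2nd Sunday of September 2004: September 12, 2004.

August 8, 2004; September 12, 2004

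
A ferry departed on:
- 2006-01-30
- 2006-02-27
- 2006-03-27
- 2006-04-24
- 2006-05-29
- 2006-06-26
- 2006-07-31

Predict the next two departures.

2006-08-28, 2006-09-25

These are Mondays with 28, 28, 28, 35, 28, 35-day gaps.
Each is the final Monday of its month — 2006-01-30 is past the 28th, so '4th Monday' doesn't fit.
Last Monday of August 2006: 2006-08-28.
Last Monday of September 2006: 2006-09-25.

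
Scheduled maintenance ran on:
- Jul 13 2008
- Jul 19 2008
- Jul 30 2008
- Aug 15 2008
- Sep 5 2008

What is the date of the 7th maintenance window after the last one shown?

Intervals are 6, 11, 16, 21 days — an arithmetic progression with common difference 5.
Next gap: 26 days. Sep 5 2008 + 26 days = Oct 1 2008.
Next gap: 31 days. Oct 1 2008 + 31 days = Nov 1 2008.
Next gap: 36 days. Nov 1 2008 + 36 days = Dec 7 2008.
Next gap: 41 days. Dec 7 2008 + 41 days = Jan 17 2009.
Next gap: 46 days. Jan 17 2009 + 46 days = Mar 4 2009.
Next gap: 51 days. Mar 4 2009 + 51 days = Apr 24 2009.
Next gap: 56 days. Apr 24 2009 + 56 days = Jun 19 2009.

Jun 19 2009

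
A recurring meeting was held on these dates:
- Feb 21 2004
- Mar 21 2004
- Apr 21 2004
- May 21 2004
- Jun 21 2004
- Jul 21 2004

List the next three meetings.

Each date is the 21st; the gaps (29, 31, 30, 31, 30) track the month lengths.
The rule is the 21st of each month.
August 2004: Aug 21 2004.
September 2004: Sep 21 2004.
October 2004: Oct 21 2004.

Aug 21 2004, Sep 21 2004, Oct 21 2004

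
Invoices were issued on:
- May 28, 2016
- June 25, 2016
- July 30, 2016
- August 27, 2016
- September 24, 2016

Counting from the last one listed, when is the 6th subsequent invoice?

Every date is a Saturday; gaps 28, 35, 28, 28 days.
Each is the last Saturday of its month (at least one falls on the 29th or later, ruling out '4th Saturday').
October 2016 ends with Saturday October 29, 2016.
Last Saturday of November 2016: November 26, 2016.
Last Saturday of December 2016: December 31, 2016.
January 2017 ends with Saturday January 28, 2017.
February 2017 ends with Saturday February 25, 2017.
Last Saturday of March 2017: March 25, 2017.

March 25, 2017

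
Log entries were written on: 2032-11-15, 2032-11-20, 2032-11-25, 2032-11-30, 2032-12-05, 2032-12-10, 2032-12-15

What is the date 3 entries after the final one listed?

Every event comes 5 days after the last (5, 5, 5, 5, 5, 5).
2032-12-15 + 5 days = 2032-12-20.
2032-12-20 + 5 days = 2032-12-25.
2032-12-25 + 5 days = 2032-12-30.

2032-12-30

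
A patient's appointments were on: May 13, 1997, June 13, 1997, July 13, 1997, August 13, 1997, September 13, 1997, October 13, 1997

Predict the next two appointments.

Each date is the 13th; the gaps (31, 30, 31, 31, 30) track the month lengths.
The rule is the 13th of each month.
November 1997: November 13, 1997.
Next: December 1997 → December 13, 1997.

November 13, 1997; December 13, 1997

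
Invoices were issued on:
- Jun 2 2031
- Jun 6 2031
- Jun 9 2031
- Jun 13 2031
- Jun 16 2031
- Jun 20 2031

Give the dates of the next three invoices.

Every event lands on a Monday or Friday (gaps cycle 4, 3, 4, 3, 4).
So the schedule is: every Monday and Friday.
Next Monday: Jun 23 2031.
Next Friday: Jun 27 2031.
Next Monday: Jun 30 2031.

Jun 23 2031, Jun 27 2031, Jun 30 2031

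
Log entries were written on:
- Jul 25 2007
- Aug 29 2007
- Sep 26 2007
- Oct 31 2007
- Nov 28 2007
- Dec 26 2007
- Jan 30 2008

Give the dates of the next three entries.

Feb 27 2008, Mar 26 2008, Apr 30 2008

Every date is a Wednesday; gaps 35, 28, 35, 28, 28, 35 days.
Each is the last Wednesday of its month (at least one falls on the 29th or later, ruling out '4th Wednesday').
Last Wednesday of February 2008: Feb 27 2008.
Last Wednesday of March 2008: Mar 26 2008.
Last Wednesday of April 2008: Apr 30 2008.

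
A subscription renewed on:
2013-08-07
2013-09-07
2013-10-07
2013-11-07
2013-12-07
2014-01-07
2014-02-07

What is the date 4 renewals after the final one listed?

2014-06-07

Gaps: 31, 30, 31, 30, 31, 31 days — not constant. Every event is on the 7th of the month.
Pattern: the 7th of each month.
Next: March 2014 → 2014-03-07.
April 2014: 2014-04-07.
Next: May 2014 → 2014-05-07.
June 2014: 2014-06-07.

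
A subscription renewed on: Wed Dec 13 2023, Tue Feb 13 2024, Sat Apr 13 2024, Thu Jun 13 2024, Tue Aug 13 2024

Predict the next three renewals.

Sun Oct 13 2024, Fri Dec 13 2024, Thu Feb 13 2025

Each date is the 13th; the gaps (62, 60, 61, 61) track the month lengths.
The rule is the 13th of every 2 months.
October 2024: Sun Oct 13 2024.
Next: December 2024 → Fri Dec 13 2024.
February 2025: Thu Feb 13 2025.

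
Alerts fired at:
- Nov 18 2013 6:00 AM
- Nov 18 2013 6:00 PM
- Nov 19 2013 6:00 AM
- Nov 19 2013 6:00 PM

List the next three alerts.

Nov 20 2013 6:00 AM, Nov 20 2013 6:00 PM, Nov 21 2013 6:00 AM

The interval is a steady 12 hours (12, 12, 12).
Nov 19 2013 6:00 PM + 12 h = Nov 20 2013 6:00 AM.
Nov 20 2013 6:00 AM + 12 h = Nov 20 2013 6:00 PM.
Nov 20 2013 6:00 PM + 12 h = Nov 21 2013 6:00 AM.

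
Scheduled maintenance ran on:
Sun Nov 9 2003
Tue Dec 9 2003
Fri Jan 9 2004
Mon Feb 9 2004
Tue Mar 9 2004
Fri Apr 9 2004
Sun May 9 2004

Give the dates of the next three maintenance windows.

The day-of-month is always 9 (30, 31, 31, 29, 31, 30 days between events).
So this recurs on the 9th of each month.
Next: June 2004 → Wed Jun 9 2004.
July 2004: Fri Jul 9 2004.
August 2004: Mon Aug 9 2004.

Wed Jun 9 2004, Fri Jul 9 2004, Mon Aug 9 2004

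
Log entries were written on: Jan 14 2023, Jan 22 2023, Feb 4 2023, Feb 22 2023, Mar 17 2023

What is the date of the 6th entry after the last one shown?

Gaps: 8, 13, 18, 23 days — each gap is 5 larger than the previous one.
Next gap: 28 days. Mar 17 2023 + 28 days = Apr 14 2023.
Next gap: 33 days. Apr 14 2023 + 33 days = May 17 2023.
Next gap: 38 days. May 17 2023 + 38 days = Jun 24 2023.
Next gap: 43 days. Jun 24 2023 + 43 days = Aug 6 2023.
Next gap: 48 days. Aug 6 2023 + 48 days = Sep 23 2023.
Next gap: 53 days. Sep 23 2023 + 53 days = Nov 15 2023.

Nov 15 2023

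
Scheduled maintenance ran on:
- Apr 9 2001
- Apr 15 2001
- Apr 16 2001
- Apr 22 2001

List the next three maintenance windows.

Apr 23 2001, Apr 29 2001, Apr 30 2001

The gap pattern 6, 1, 6 repeats every 2 events.
These are the Mondays and Sundays of each week.
Next Monday: Apr 23 2001.
Next Sunday: Apr 29 2001.
The following Monday is Apr 30 2001.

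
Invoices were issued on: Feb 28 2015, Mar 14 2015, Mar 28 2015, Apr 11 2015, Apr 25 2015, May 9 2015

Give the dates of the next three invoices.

May 23 2015, Jun 6 2015, Jun 20 2015

Every event comes 14 days after the last (14, 14, 14, 14, 14).
May 9 2015 + 14 days = May 23 2015.
May 23 2015 + 14 days = Jun 6 2015.
Jun 6 2015 + 14 days = Jun 20 2015.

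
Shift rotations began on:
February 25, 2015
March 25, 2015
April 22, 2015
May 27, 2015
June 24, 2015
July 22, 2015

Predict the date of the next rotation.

August 26, 2015

These are Wednesdays at 28- or 35-day spacing (28, 28, 35, 28, 28).
The pattern: 4th Wednesday of the month.
August 2015 — 4th Wednesday is August 26, 2015.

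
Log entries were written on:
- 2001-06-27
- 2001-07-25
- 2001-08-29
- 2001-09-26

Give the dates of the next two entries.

2001-10-31, 2001-11-28

These are Wednesdays with 28, 35, 28-day gaps.
Each is the final Wednesday of its month — 2001-08-29 is past the 28th, so '4th Wednesday' doesn't fit.
October 2001 ends with Wednesday 2001-10-31.
November 2001 ends with Wednesday 2001-11-28.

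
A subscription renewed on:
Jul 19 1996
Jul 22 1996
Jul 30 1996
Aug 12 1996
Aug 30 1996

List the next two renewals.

Gaps: 3, 8, 13, 18 days — each gap is 5 larger than the previous one.
Next gap: 23 days. Aug 30 1996 + 23 days = Sep 22 1996.
Next gap: 28 days. Sep 22 1996 + 28 days = Oct 20 1996.

Sep 22 1996, Oct 20 1996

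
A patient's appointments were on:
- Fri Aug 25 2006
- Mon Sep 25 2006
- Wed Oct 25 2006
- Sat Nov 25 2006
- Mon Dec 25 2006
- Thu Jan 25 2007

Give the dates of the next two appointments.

Sun Feb 25 2007, Sun Mar 25 2007

Gaps: 31, 30, 31, 30, 31 days — not constant. Every event is on the 25th of the month.
Pattern: the 25th of each month.
Next: February 2007 → Sun Feb 25 2007.
March 2007: Sun Mar 25 2007.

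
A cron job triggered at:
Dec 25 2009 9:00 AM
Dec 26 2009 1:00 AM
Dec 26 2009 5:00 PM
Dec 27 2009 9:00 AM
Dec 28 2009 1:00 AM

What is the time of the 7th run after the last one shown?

The interval is a steady 16 hours (16, 16, 16, 16).
Dec 28 2009 1:00 AM + 16 h = Dec 28 2009 5:00 PM.
Dec 28 2009 5:00 PM + 16 h = Dec 29 2009 9:00 AM.
Dec 29 2009 9:00 AM + 16 h = Dec 30 2009 1:00 AM.
Dec 30 2009 1:00 AM + 16 h = Dec 30 2009 5:00 PM.
Dec 30 2009 5:00 PM + 16 h = Dec 31 2009 9:00 AM.
Dec 31 2009 9:00 AM + 16 h = Jan 1 2010 1:00 AM.
Jan 1 2010 1:00 AM + 16 h = Jan 1 2010 5:00 PM.

Jan 1 2010 5:00 PM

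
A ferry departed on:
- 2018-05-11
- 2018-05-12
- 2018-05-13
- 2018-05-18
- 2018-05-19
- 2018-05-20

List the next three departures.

2018-05-25, 2018-05-26, 2018-05-27

Every event lands on a Friday or Saturday or Sunday (gaps cycle 1, 1, 5, 1, 1).
So the schedule is: every Friday, Saturday and Sunday.
Next Friday: 2018-05-25.
The following Saturday is 2018-05-26.
Next Sunday: 2018-05-27.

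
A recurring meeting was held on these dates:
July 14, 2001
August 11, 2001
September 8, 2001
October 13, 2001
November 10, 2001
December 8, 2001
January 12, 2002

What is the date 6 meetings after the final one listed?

July 13, 2002

All dates are Saturdays, 28, 28, 35, 28, 28, 35 days apart.
Specifically, the 2nd Saturday of each month.
2nd Saturday of February 2002: February 9, 2002.
2nd Saturday of March 2002: March 9, 2002.
2nd Saturday of April 2002: April 13, 2002.
May 2002 — 2nd Saturday is May 11, 2002.
2nd Saturday of June 2002: June 8, 2002.
July 2002 — 2nd Saturday is July 13, 2002.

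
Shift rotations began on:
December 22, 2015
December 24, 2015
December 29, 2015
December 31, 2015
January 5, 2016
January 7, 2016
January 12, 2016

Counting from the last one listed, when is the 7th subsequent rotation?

February 4, 2016

Every event lands on a Tuesday or Thursday (gaps cycle 2, 5, 2, 5, 2, 5).
So the schedule is: every Tuesday and Thursday.
The following Thursday is January 14, 2016.
Next Tuesday: January 19, 2016.
Next Thursday: January 21, 2016.
Next Tuesday: January 26, 2016.
Next Thursday: January 28, 2016.
Next Tuesday: February 2, 2016.
The following Thursday is February 4, 2016.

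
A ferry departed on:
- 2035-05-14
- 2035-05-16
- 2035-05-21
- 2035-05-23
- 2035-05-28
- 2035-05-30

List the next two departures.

2035-06-04, 2035-06-06

Gaps: 2, 5, 2, 5, 2 days — not constant, but cyclic with period 2.
The events fall on every Monday and Wednesday.
Next Monday: 2035-06-04.
The following Wednesday is 2035-06-06.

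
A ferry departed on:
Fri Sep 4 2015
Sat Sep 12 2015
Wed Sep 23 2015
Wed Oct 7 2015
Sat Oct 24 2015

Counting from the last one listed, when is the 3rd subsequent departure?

The spacing grows by 3 each time: 8, 11, 14, 17 days.
Next gap: 20 days. Sat Oct 24 2015 + 20 days = Fri Nov 13 2015.
Next gap: 23 days. Fri Nov 13 2015 + 23 days = Sun Dec 6 2015.
Next gap: 26 days. Sun Dec 6 2015 + 26 days = Fri Jan 1 2016.

Fri Jan 1 2016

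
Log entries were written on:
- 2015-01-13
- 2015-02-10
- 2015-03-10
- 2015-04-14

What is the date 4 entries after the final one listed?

2015-08-11

All dates are Tuesdays, 28, 28, 35 days apart.
Specifically, the 2nd Tuesday of each month.
May 2015 — 2nd Tuesday is 2015-05-12.
June 2015 — 2nd Tuesday is 2015-06-09.
2nd Tuesday of July 2015: 2015-07-14.
August 2015 — 2nd Tuesday is 2015-08-11.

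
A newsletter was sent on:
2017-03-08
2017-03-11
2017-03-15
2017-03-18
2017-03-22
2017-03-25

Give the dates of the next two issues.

Gaps: 3, 4, 3, 4, 3 days — not constant, but cyclic with period 2.
The events fall on every Wednesday and Saturday.
Next Wednesday: 2017-03-29.
The following Saturday is 2017-04-01.

2017-03-29, 2017-04-01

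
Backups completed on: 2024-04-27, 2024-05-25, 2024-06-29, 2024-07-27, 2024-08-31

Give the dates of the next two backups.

All Saturdays; the gaps (28, 35, 28, 35) vary with month length.
This is the last Saturday of each month.
Last Saturday of September 2024: 2024-09-28.
Last Saturday of October 2024: 2024-10-26.

2024-09-28, 2024-10-26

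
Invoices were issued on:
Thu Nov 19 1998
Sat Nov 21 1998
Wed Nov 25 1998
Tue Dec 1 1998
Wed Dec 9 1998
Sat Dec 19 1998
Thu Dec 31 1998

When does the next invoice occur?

Thu Jan 14 1999

Intervals are 2, 4, 6, 8, 10, 12 days — an arithmetic progression with common difference 2.
Next gap: 14 days. Thu Dec 31 1998 + 14 days = Thu Jan 14 1999.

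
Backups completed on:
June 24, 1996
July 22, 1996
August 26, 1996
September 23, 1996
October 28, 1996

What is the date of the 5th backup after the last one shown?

March 24, 1997

These are Mondays at 28- or 35-day spacing (28, 35, 28, 35).
The pattern: 4th Monday of the month.
November 1996 — 4th Monday is November 25, 1996.
December 1996 — 4th Monday is December 23, 1996.
4th Monday of January 1997: January 27, 1997.
February 1997 — 4th Monday is February 24, 1997.
March 1997 — 4th Monday is March 24, 1997.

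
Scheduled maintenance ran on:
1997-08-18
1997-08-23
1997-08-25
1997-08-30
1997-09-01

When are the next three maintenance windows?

Every event lands on a Monday or Saturday (gaps cycle 5, 2, 5, 2).
So the schedule is: every Monday and Saturday.
The following Saturday is 1997-09-06.
The following Monday is 1997-09-08.
Next Saturday: 1997-09-13.

1997-09-06, 1997-09-08, 1997-09-13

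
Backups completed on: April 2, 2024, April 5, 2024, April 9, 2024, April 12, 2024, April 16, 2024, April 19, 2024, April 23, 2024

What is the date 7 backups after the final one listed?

The gap pattern 3, 4, 3, 4, 3, 4 repeats every 2 events.
These are the Tuesdays and Fridays of each week.
The following Friday is April 26, 2024.
Next Tuesday: April 30, 2024.
The following Friday is May 3, 2024.
Next Tuesday: May 7, 2024.
Next Friday: May 10, 2024.
The following Tuesday is May 14, 2024.
The following Friday is May 17, 2024.

May 17, 2024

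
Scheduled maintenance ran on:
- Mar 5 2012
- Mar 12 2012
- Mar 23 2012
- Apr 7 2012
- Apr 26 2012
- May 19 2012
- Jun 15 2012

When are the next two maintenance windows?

Jul 16 2012, Aug 20 2012

Gaps: 7, 11, 15, 19, 23, 27 days — each gap is 4 larger than the previous one.
Next gap: 31 days. Jun 15 2012 + 31 days = Jul 16 2012.
Next gap: 35 days. Jul 16 2012 + 35 days = Aug 20 2012.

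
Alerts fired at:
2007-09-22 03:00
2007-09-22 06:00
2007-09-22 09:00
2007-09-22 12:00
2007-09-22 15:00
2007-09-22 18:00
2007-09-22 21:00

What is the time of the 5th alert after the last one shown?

Gaps: 3, 3, 3, 3, 3, 3 hours — each event is 3 hours after the previous one.
2007-09-22 21:00 + 3 h = 2007-09-23 00:00.
2007-09-23 00:00 + 3 h = 2007-09-23 03:00.
2007-09-23 03:00 + 3 h = 2007-09-23 06:00.
2007-09-23 06:00 + 3 h = 2007-09-23 09:00.
2007-09-23 09:00 + 3 h = 2007-09-23 12:00.

2007-09-23 12:00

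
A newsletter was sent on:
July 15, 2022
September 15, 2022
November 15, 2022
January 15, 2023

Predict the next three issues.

March 15, 2023; May 15, 2023; July 15, 2023

Gaps: 62, 61, 61 days — not constant. Every event is on the 15th of the month.
Pattern: the 15th of every 2 months.
Next: March 2023 → March 15, 2023.
Next: May 2023 → May 15, 2023.
Next: July 2023 → July 15, 2023.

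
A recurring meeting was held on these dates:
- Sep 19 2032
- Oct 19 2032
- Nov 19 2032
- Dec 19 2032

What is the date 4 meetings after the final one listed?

Each date is the 19th; the gaps (30, 31, 30) track the month lengths.
The rule is the 19th of each month.
January 2033: Jan 19 2033.
Next: February 2033 → Feb 19 2033.
Next: March 2033 → Mar 19 2033.
April 2033: Apr 19 2033.

Apr 19 2033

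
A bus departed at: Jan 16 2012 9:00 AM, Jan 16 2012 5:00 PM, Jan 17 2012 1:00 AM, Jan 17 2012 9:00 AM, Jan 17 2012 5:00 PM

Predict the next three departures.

Jan 18 2012 1:00 AM, Jan 18 2012 9:00 AM, Jan 18 2012 5:00 PM

Spacing: 8, 8, 8, 8 h — constant 8 h.
Jan 17 2012 5:00 PM + 8 h = Jan 18 2012 1:00 AM.
Jan 18 2012 1:00 AM + 8 h = Jan 18 2012 9:00 AM.
Jan 18 2012 9:00 AM + 8 h = Jan 18 2012 5:00 PM.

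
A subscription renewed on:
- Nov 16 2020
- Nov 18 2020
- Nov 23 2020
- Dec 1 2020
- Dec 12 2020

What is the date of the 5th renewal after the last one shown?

Gaps: 2, 5, 8, 11 days — each gap is 3 larger than the previous one.
Next gap: 14 days. Dec 12 2020 + 14 days = Dec 26 2020.
Next gap: 17 days. Dec 26 2020 + 17 days = Jan 12 2021.
Next gap: 20 days. Jan 12 2021 + 20 days = Feb 1 2021.
Next gap: 23 days. Feb 1 2021 + 23 days = Feb 24 2021.
Next gap: 26 days. Feb 24 2021 + 26 days = Mar 22 2021.

Mar 22 2021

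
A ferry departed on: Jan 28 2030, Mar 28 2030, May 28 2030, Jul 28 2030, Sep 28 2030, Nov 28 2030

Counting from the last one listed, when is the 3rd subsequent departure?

Each date is the 28th; the gaps (59, 61, 61, 62, 61) track the month lengths.
The rule is the 28th of every 2 months.
Next: January 2031 → Jan 28 2031.
March 2031: Mar 28 2031.
Next: May 2031 → May 28 2031.

May 28 2031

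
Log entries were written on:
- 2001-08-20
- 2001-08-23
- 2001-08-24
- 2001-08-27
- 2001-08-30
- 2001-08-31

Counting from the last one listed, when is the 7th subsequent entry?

2001-09-17

Every event lands on a Monday or Thursday or Friday (gaps cycle 3, 1, 3, 3, 1).
So the schedule is: every Monday, Thursday and Friday.
The following Monday is 2001-09-03.
The following Thursday is 2001-09-06.
Next Friday: 2001-09-07.
Next Monday: 2001-09-10.
The following Thursday is 2001-09-13.
The following Friday is 2001-09-14.
Next Monday: 2001-09-17.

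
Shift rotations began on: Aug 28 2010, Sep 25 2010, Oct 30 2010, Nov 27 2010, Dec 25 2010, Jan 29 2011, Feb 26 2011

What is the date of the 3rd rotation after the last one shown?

May 28 2011

All Saturdays; the gaps (28, 35, 28, 28, 35, 28) vary with month length.
This is the last Saturday of each month.
Last Saturday of March 2011: Mar 26 2011.
Last Saturday of April 2011: Apr 30 2011.
Last Saturday of May 2011: May 28 2011.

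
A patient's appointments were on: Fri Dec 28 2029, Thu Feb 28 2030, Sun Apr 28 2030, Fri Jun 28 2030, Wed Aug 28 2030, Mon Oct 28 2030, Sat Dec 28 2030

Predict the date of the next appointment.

Fri Feb 28 2031

Each date is the 28th; the gaps (62, 59, 61, 61, 61, 61) track the month lengths.
The rule is the 28th of every 2 months.
Next: February 2031 → Fri Feb 28 2031.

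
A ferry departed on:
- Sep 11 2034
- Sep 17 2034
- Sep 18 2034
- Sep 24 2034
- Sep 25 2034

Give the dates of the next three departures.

Every event lands on a Monday or Sunday (gaps cycle 6, 1, 6, 1).
So the schedule is: every Monday and Sunday.
The following Sunday is Oct 1 2034.
Next Monday: Oct 2 2034.
Next Sunday: Oct 8 2034.

Oct 1 2034, Oct 2 2034, Oct 8 2034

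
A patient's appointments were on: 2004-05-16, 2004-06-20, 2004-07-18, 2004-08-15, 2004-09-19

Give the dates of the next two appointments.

2004-10-17, 2004-11-21

Gaps: 35, 28, 28, 35 days — a mix of 28 and 35. Every date is a Sunday.
Each is the 3rd Sunday of its month.
October 2004 — 3rd Sunday is 2004-10-17.
November 2004 — 3rd Sunday is 2004-11-21.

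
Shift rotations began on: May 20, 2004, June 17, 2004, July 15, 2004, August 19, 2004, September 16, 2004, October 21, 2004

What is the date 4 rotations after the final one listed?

All dates are Thursdays, 28, 28, 35, 28, 35 days apart.
Specifically, the 3rd Thursday of each month.
3rd Thursday of November 2004: November 18, 2004.
December 2004 — 3rd Thursday is December 16, 2004.
3rd Thursday of January 2005: January 20, 2005.
3rd Thursday of February 2005: February 17, 2005.

February 17, 2005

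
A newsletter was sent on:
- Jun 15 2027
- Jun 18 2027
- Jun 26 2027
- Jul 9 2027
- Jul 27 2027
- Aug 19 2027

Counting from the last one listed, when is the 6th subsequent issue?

Intervals are 3, 8, 13, 18, 23 days — an arithmetic progression with common difference 5.
Next gap: 28 days. Aug 19 2027 + 28 days = Sep 16 2027.
Next gap: 33 days. Sep 16 2027 + 33 days = Oct 19 2027.
Next gap: 38 days. Oct 19 2027 + 38 days = Nov 26 2027.
Next gap: 43 days. Nov 26 2027 + 43 days = Jan 8 2028.
Next gap: 48 days. Jan 8 2028 + 48 days = Feb 25 2028.
Next gap: 53 days. Feb 25 2028 + 53 days = Apr 18 2028.

Apr 18 2028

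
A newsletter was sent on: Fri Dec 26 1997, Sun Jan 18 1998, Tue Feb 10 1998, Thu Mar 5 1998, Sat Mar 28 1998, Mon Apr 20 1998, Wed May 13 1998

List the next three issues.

The spacing is 23, 23, 23, 23, 23, 23 days — always 23 days.
Wed May 13 1998 + 23 days = Fri Jun 5 1998.
Fri Jun 5 1998 + 23 days = Sun Jun 28 1998.
Sun Jun 28 1998 + 23 days = Tue Jul 21 1998.

Fri Jun 5 1998, Sun Jun 28 1998, Tue Jul 21 1998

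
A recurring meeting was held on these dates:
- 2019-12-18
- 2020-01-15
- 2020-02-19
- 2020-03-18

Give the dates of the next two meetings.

Gaps: 28, 35, 28 days — a mix of 28 and 35. Every date is a Wednesday.
Each is the 3rd Wednesday of its month.
April 2020 — 3rd Wednesday is 2020-04-15.
May 2020 — 3rd Wednesday is 2020-05-20.

2020-04-15, 2020-05-20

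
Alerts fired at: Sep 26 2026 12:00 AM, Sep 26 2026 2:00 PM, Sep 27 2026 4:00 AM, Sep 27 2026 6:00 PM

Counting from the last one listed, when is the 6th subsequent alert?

Oct 1 2026 6:00 AM

The interval is a steady 14 hours (14, 14, 14).
Sep 27 2026 6:00 PM + 14 h = Sep 28 2026 8:00 AM.
Sep 28 2026 8:00 AM + 14 h = Sep 28 2026 10:00 PM.
Sep 28 2026 10:00 PM + 14 h = Sep 29 2026 12:00 PM.
Sep 29 2026 12:00 PM + 14 h = Sep 30 2026 2:00 AM.
Sep 30 2026 2:00 AM + 14 h = Sep 30 2026 4:00 PM.
Sep 30 2026 4:00 PM + 14 h = Oct 1 2026 6:00 AM.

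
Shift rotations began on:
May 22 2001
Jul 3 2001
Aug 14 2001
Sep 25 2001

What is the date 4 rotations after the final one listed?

Mar 12 2002

Gaps between consecutive events: 42, 42, 42 days — a constant 42-day interval.
Sep 25 2001 + 42 days = Nov 6 2001.
Nov 6 2001 + 42 days = Dec 18 2001.
Dec 18 2001 + 42 days = Jan 29 2002.
Jan 29 2002 + 42 days = Mar 12 2002.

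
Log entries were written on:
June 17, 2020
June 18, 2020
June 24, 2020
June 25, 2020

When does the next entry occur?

July 1, 2020

The gap pattern 1, 6, 1 repeats every 2 events.
These are the Wednesdays and Thursdays of each week.
The following Wednesday is July 1, 2020.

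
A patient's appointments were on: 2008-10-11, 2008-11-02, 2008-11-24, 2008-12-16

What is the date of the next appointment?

2009-01-07

Every event comes 22 days after the last (22, 22, 22).
2008-12-16 + 22 days = 2009-01-07.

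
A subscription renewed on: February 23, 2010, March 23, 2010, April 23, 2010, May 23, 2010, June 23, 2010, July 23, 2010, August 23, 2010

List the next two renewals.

September 23, 2010; October 23, 2010

Gaps: 28, 31, 30, 31, 30, 31 days — not constant. Every event is on the 23rd of the month.
Pattern: the 23rd of each month.
Next: September 2010 → September 23, 2010.
Next: October 2010 → October 23, 2010.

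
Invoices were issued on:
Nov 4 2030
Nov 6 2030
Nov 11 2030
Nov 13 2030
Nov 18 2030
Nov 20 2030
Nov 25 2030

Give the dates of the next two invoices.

Gaps: 2, 5, 2, 5, 2, 5 days — not constant, but cyclic with period 2.
The events fall on every Monday and Wednesday.
Next Wednesday: Nov 27 2030.
Next Monday: Dec 2 2030.

Nov 27 2030, Dec 2 2030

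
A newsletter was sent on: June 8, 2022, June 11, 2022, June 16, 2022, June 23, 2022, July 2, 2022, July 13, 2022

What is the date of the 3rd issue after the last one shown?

August 27, 2022

Gaps: 3, 5, 7, 9, 11 days — each gap is 2 larger than the previous one.
Next gap: 13 days. July 13, 2022 + 13 days = July 26, 2022.
Next gap: 15 days. July 26, 2022 + 15 days = August 10, 2022.
Next gap: 17 days. August 10, 2022 + 17 days = August 27, 2022.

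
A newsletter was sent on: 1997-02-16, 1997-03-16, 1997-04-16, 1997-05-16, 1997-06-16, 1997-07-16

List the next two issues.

1997-08-16, 1997-09-16

The day-of-month is always 16 (28, 31, 30, 31, 30 days between events).
So this recurs on the 16th of each month.
Next: August 1997 → 1997-08-16.
Next: September 1997 → 1997-09-16.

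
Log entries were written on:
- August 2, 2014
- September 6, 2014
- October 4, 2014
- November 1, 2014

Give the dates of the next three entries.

All dates are Saturdays, 35, 28, 28 days apart.
Specifically, the 1st Saturday of each month.
1st Saturday of December 2014: December 6, 2014.
1st Saturday of January 2015: January 3, 2015.
February 2015 — 1st Saturday is February 7, 2015.

December 6, 2014; January 3, 2015; February 7, 2015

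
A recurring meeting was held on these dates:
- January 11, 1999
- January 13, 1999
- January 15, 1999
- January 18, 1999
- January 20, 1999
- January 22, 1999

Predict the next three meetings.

The gap pattern 2, 2, 3, 2, 2 repeats every 3 events.
These are the Mondays, Wednesdays and Fridays of each week.
The following Monday is January 25, 1999.
The following Wednesday is January 27, 1999.
The following Friday is January 29, 1999.

January 25, 1999; January 27, 1999; January 29, 1999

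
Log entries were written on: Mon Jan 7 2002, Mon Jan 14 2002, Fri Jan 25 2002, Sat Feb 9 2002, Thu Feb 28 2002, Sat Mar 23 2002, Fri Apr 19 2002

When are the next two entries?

Intervals are 7, 11, 15, 19, 23, 27 days — an arithmetic progression with common difference 4.
Next gap: 31 days. Fri Apr 19 2002 + 31 days = Mon May 20 2002.
Next gap: 35 days. Mon May 20 2002 + 35 days = Mon Jun 24 2002.

Mon May 20 2002, Mon Jun 24 2002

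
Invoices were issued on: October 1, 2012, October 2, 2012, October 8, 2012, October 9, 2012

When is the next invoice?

Gaps: 1, 6, 1 days — not constant, but cyclic with period 2.
The events fall on every Monday and Tuesday.
The following Monday is October 15, 2012.

October 15, 2012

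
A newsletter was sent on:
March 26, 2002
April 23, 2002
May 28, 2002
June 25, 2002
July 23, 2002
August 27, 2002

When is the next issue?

September 24, 2002

All dates are Tuesdays, 28, 35, 28, 28, 35 days apart.
Specifically, the 4th Tuesday of each month.
4th Tuesday of September 2002: September 24, 2002.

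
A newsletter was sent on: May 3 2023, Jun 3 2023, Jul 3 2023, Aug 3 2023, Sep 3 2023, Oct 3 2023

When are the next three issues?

Each date is the 3rd; the gaps (31, 30, 31, 31, 30) track the month lengths.
The rule is the 3rd of each month.
November 2023: Nov 3 2023.
December 2023: Dec 3 2023.
Next: January 2024 → Jan 3 2024.

Nov 3 2023, Dec 3 2023, Jan 3 2024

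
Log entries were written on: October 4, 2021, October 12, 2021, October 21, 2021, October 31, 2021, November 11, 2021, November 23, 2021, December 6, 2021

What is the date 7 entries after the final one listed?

Gaps: 8, 9, 10, 11, 12, 13 days — each gap is 1 larger than the previous one.
Next gap: 14 days. December 6, 2021 + 14 days = December 20, 2021.
Next gap: 15 days. December 20, 2021 + 15 days = January 4, 2022.
Next gap: 16 days. January 4, 2022 + 16 days = January 20, 2022.
Next gap: 17 days. January 20, 2022 + 17 days = February 6, 2022.
Next gap: 18 days. February 6, 2022 + 18 days = February 24, 2022.
Next gap: 19 days. February 24, 2022 + 19 days = March 15, 2022.
Next gap: 20 days. March 15, 2022 + 20 days = April 4, 2022.

April 4, 2022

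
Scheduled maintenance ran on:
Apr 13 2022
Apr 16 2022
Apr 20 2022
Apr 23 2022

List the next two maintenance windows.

Apr 27 2022, Apr 30 2022

Gaps: 3, 4, 3 days — not constant, but cyclic with period 2.
The events fall on every Wednesday and Saturday.
The following Wednesday is Apr 27 2022.
Next Saturday: Apr 30 2022.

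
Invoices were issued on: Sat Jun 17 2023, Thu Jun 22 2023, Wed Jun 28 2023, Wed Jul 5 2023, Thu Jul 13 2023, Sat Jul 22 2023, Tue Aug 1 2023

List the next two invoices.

The spacing grows by 1 each time: 5, 6, 7, 8, 9, 10 days.
Next gap: 11 days. Tue Aug 1 2023 + 11 days = Sat Aug 12 2023.
Next gap: 12 days. Sat Aug 12 2023 + 12 days = Thu Aug 24 2023.

Sat Aug 12 2023, Thu Aug 24 2023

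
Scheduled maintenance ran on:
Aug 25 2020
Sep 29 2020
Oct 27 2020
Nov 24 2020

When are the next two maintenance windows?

These are Tuesdays with 35, 28, 28-day gaps.
Each is the final Tuesday of its month — Sep 29 2020 is past the 28th, so '4th Tuesday' doesn't fit.
Last Tuesday of December 2020: Dec 29 2020.
January 2021 ends with Tuesday Jan 26 2021.

Dec 29 2020, Jan 26 2021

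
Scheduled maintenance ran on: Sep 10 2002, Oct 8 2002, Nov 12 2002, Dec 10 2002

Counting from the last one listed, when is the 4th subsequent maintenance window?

All dates are Tuesdays, 28, 35, 28 days apart.
Specifically, the 2nd Tuesday of each month.
2nd Tuesday of January 2003: Jan 14 2003.
February 2003 — 2nd Tuesday is Feb 11 2003.
March 2003 — 2nd Tuesday is Mar 11 2003.
April 2003 — 2nd Tuesday is Apr 8 2003.

Apr 8 2003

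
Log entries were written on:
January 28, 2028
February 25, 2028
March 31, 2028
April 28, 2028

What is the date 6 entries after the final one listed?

All Fridays; the gaps (28, 35, 28) vary with month length.
This is the last Friday of each month.
Last Friday of May 2028: May 26, 2028.
Last Friday of June 2028: June 30, 2028.
July 2028 ends with Friday July 28, 2028.
Last Friday of August 2028: August 25, 2028.
September 2028 ends with Friday September 29, 2028.
Last Friday of October 2028: October 27, 2028.

October 27, 2028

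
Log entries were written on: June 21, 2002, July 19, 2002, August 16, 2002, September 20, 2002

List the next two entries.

October 18, 2002; November 15, 2002

These are Fridays at 28- or 35-day spacing (28, 28, 35).
The pattern: 3rd Friday of the month.
3rd Friday of October 2002: October 18, 2002.
3rd Friday of November 2002: November 15, 2002.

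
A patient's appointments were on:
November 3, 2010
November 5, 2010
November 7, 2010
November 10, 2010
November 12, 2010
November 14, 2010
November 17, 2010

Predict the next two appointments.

November 19, 2010; November 21, 2010

Gaps: 2, 2, 3, 2, 2, 3 days — not constant, but cyclic with period 3.
The events fall on every Wednesday, Friday and Sunday.
The following Friday is November 19, 2010.
Next Sunday: November 21, 2010.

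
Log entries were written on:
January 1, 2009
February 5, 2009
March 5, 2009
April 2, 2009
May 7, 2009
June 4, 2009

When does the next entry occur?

These are Thursdays at 28- or 35-day spacing (35, 28, 28, 35, 28).
The pattern: 1st Thursday of the month.
July 2009 — 1st Thursday is July 2, 2009.

July 2, 2009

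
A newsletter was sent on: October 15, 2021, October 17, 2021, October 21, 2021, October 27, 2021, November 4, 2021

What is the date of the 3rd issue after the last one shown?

December 10, 2021

The spacing grows by 2 each time: 2, 4, 6, 8 days.
Next gap: 10 days. November 4, 2021 + 10 days = November 14, 2021.
Next gap: 12 days. November 14, 2021 + 12 days = November 26, 2021.
Next gap: 14 days. November 26, 2021 + 14 days = December 10, 2021.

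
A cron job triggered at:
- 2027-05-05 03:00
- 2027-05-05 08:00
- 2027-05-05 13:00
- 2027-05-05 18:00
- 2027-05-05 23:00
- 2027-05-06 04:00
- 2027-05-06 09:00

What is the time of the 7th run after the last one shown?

Spacing: 5, 5, 5, 5, 5, 5 h — constant 5 h.
2027-05-06 09:00 + 5 h = 2027-05-06 14:00.
2027-05-06 14:00 + 5 h = 2027-05-06 19:00.
2027-05-06 19:00 + 5 h = 2027-05-07 00:00.
2027-05-07 00:00 + 5 h = 2027-05-07 05:00.
2027-05-07 05:00 + 5 h = 2027-05-07 10:00.
2027-05-07 10:00 + 5 h = 2027-05-07 15:00.
2027-05-07 15:00 + 5 h = 2027-05-07 20:00.

2027-05-07 20:00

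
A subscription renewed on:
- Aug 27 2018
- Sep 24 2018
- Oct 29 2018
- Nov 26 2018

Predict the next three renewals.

Dec 31 2018, Jan 28 2019, Feb 25 2019

All Mondays; the gaps (28, 35, 28) vary with month length.
This is the last Monday of each month.
December 2018 ends with Monday Dec 31 2018.
January 2019 ends with Monday Jan 28 2019.
February 2019 ends with Monday Feb 25 2019.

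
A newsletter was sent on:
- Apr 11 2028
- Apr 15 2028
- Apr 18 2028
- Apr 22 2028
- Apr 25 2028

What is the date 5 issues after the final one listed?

May 13 2028

The gap pattern 4, 3, 4, 3 repeats every 2 events.
These are the Tuesdays and Saturdays of each week.
Next Saturday: Apr 29 2028.
The following Tuesday is May 2 2028.
Next Saturday: May 6 2028.
Next Tuesday: May 9 2028.
The following Saturday is May 13 2028.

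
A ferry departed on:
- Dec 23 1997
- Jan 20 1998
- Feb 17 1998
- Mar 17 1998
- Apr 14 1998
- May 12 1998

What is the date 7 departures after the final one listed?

The spacing is 28, 28, 28, 28, 28 days — always 28 days.
May 12 1998 + 28 days = Jun 9 1998.
Jun 9 1998 + 28 days = Jul 7 1998.
Jul 7 1998 + 28 days = Aug 4 1998.
Aug 4 1998 + 28 days = Sep 1 1998.
Sep 1 1998 + 28 days = Sep 29 1998.
Sep 29 1998 + 28 days = Oct 27 1998.
Oct 27 1998 + 28 days = Nov 24 1998.

Nov 24 1998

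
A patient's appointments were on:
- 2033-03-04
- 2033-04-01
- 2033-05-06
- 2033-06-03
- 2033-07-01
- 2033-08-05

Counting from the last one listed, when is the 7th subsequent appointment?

All dates are Fridays, 28, 35, 28, 28, 35 days apart.
Specifically, the 1st Friday of each month.
September 2033 — 1st Friday is 2033-09-02.
1st Friday of October 2033: 2033-10-07.
1st Friday of November 2033: 2033-11-04.
December 2033 — 1st Friday is 2033-12-02.
1st Friday of January 2034: 2034-01-06.
1st Friday of February 2034: 2034-02-03.
March 2034 — 1st Friday is 2034-03-03.

2034-03-03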